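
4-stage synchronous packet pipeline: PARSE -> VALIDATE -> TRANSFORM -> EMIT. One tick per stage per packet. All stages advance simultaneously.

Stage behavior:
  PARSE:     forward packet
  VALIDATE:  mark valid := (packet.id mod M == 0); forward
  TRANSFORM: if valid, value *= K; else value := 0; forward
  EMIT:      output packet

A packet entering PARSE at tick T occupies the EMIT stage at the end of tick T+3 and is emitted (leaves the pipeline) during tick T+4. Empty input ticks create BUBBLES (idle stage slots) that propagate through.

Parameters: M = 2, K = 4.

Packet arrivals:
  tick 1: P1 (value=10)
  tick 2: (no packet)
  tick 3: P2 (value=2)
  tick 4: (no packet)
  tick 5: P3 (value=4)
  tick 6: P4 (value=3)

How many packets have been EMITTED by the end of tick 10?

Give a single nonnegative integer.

Answer: 4

Derivation:
Tick 1: [PARSE:P1(v=10,ok=F), VALIDATE:-, TRANSFORM:-, EMIT:-] out:-; in:P1
Tick 2: [PARSE:-, VALIDATE:P1(v=10,ok=F), TRANSFORM:-, EMIT:-] out:-; in:-
Tick 3: [PARSE:P2(v=2,ok=F), VALIDATE:-, TRANSFORM:P1(v=0,ok=F), EMIT:-] out:-; in:P2
Tick 4: [PARSE:-, VALIDATE:P2(v=2,ok=T), TRANSFORM:-, EMIT:P1(v=0,ok=F)] out:-; in:-
Tick 5: [PARSE:P3(v=4,ok=F), VALIDATE:-, TRANSFORM:P2(v=8,ok=T), EMIT:-] out:P1(v=0); in:P3
Tick 6: [PARSE:P4(v=3,ok=F), VALIDATE:P3(v=4,ok=F), TRANSFORM:-, EMIT:P2(v=8,ok=T)] out:-; in:P4
Tick 7: [PARSE:-, VALIDATE:P4(v=3,ok=T), TRANSFORM:P3(v=0,ok=F), EMIT:-] out:P2(v=8); in:-
Tick 8: [PARSE:-, VALIDATE:-, TRANSFORM:P4(v=12,ok=T), EMIT:P3(v=0,ok=F)] out:-; in:-
Tick 9: [PARSE:-, VALIDATE:-, TRANSFORM:-, EMIT:P4(v=12,ok=T)] out:P3(v=0); in:-
Tick 10: [PARSE:-, VALIDATE:-, TRANSFORM:-, EMIT:-] out:P4(v=12); in:-
Emitted by tick 10: ['P1', 'P2', 'P3', 'P4']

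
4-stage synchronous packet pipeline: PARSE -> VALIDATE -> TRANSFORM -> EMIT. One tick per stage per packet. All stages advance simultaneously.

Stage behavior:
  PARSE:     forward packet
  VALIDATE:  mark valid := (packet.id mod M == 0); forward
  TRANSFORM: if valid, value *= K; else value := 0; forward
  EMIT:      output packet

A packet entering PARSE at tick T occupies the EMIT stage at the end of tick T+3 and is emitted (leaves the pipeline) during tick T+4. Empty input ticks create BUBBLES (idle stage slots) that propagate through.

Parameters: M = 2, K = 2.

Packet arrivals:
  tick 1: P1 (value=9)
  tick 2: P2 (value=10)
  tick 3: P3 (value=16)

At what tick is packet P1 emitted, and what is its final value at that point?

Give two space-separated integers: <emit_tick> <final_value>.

Tick 1: [PARSE:P1(v=9,ok=F), VALIDATE:-, TRANSFORM:-, EMIT:-] out:-; in:P1
Tick 2: [PARSE:P2(v=10,ok=F), VALIDATE:P1(v=9,ok=F), TRANSFORM:-, EMIT:-] out:-; in:P2
Tick 3: [PARSE:P3(v=16,ok=F), VALIDATE:P2(v=10,ok=T), TRANSFORM:P1(v=0,ok=F), EMIT:-] out:-; in:P3
Tick 4: [PARSE:-, VALIDATE:P3(v=16,ok=F), TRANSFORM:P2(v=20,ok=T), EMIT:P1(v=0,ok=F)] out:-; in:-
Tick 5: [PARSE:-, VALIDATE:-, TRANSFORM:P3(v=0,ok=F), EMIT:P2(v=20,ok=T)] out:P1(v=0); in:-
Tick 6: [PARSE:-, VALIDATE:-, TRANSFORM:-, EMIT:P3(v=0,ok=F)] out:P2(v=20); in:-
Tick 7: [PARSE:-, VALIDATE:-, TRANSFORM:-, EMIT:-] out:P3(v=0); in:-
P1: arrives tick 1, valid=False (id=1, id%2=1), emit tick 5, final value 0

Answer: 5 0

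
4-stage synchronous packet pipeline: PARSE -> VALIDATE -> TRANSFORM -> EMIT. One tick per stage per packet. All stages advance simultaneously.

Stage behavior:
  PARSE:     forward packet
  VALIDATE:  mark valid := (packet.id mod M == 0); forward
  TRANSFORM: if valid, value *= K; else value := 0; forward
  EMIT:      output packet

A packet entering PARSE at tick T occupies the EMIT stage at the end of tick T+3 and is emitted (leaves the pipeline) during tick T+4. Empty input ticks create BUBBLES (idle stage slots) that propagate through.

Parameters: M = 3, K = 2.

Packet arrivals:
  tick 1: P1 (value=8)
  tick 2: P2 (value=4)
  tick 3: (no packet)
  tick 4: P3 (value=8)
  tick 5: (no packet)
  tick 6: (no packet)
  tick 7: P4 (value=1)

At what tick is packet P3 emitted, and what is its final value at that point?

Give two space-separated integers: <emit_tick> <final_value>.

Tick 1: [PARSE:P1(v=8,ok=F), VALIDATE:-, TRANSFORM:-, EMIT:-] out:-; in:P1
Tick 2: [PARSE:P2(v=4,ok=F), VALIDATE:P1(v=8,ok=F), TRANSFORM:-, EMIT:-] out:-; in:P2
Tick 3: [PARSE:-, VALIDATE:P2(v=4,ok=F), TRANSFORM:P1(v=0,ok=F), EMIT:-] out:-; in:-
Tick 4: [PARSE:P3(v=8,ok=F), VALIDATE:-, TRANSFORM:P2(v=0,ok=F), EMIT:P1(v=0,ok=F)] out:-; in:P3
Tick 5: [PARSE:-, VALIDATE:P3(v=8,ok=T), TRANSFORM:-, EMIT:P2(v=0,ok=F)] out:P1(v=0); in:-
Tick 6: [PARSE:-, VALIDATE:-, TRANSFORM:P3(v=16,ok=T), EMIT:-] out:P2(v=0); in:-
Tick 7: [PARSE:P4(v=1,ok=F), VALIDATE:-, TRANSFORM:-, EMIT:P3(v=16,ok=T)] out:-; in:P4
Tick 8: [PARSE:-, VALIDATE:P4(v=1,ok=F), TRANSFORM:-, EMIT:-] out:P3(v=16); in:-
Tick 9: [PARSE:-, VALIDATE:-, TRANSFORM:P4(v=0,ok=F), EMIT:-] out:-; in:-
Tick 10: [PARSE:-, VALIDATE:-, TRANSFORM:-, EMIT:P4(v=0,ok=F)] out:-; in:-
Tick 11: [PARSE:-, VALIDATE:-, TRANSFORM:-, EMIT:-] out:P4(v=0); in:-
P3: arrives tick 4, valid=True (id=3, id%3=0), emit tick 8, final value 16

Answer: 8 16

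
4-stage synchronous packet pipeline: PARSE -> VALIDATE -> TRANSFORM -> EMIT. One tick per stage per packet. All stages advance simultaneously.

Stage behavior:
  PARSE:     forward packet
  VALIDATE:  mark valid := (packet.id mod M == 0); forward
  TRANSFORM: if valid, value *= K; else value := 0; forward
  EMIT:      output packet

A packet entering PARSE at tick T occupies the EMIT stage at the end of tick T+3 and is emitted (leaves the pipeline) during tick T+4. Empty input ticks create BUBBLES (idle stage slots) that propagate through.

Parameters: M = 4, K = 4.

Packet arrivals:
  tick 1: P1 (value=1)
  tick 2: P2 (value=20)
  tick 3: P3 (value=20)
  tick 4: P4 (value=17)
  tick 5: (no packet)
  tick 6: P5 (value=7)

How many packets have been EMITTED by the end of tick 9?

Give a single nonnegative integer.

Tick 1: [PARSE:P1(v=1,ok=F), VALIDATE:-, TRANSFORM:-, EMIT:-] out:-; in:P1
Tick 2: [PARSE:P2(v=20,ok=F), VALIDATE:P1(v=1,ok=F), TRANSFORM:-, EMIT:-] out:-; in:P2
Tick 3: [PARSE:P3(v=20,ok=F), VALIDATE:P2(v=20,ok=F), TRANSFORM:P1(v=0,ok=F), EMIT:-] out:-; in:P3
Tick 4: [PARSE:P4(v=17,ok=F), VALIDATE:P3(v=20,ok=F), TRANSFORM:P2(v=0,ok=F), EMIT:P1(v=0,ok=F)] out:-; in:P4
Tick 5: [PARSE:-, VALIDATE:P4(v=17,ok=T), TRANSFORM:P3(v=0,ok=F), EMIT:P2(v=0,ok=F)] out:P1(v=0); in:-
Tick 6: [PARSE:P5(v=7,ok=F), VALIDATE:-, TRANSFORM:P4(v=68,ok=T), EMIT:P3(v=0,ok=F)] out:P2(v=0); in:P5
Tick 7: [PARSE:-, VALIDATE:P5(v=7,ok=F), TRANSFORM:-, EMIT:P4(v=68,ok=T)] out:P3(v=0); in:-
Tick 8: [PARSE:-, VALIDATE:-, TRANSFORM:P5(v=0,ok=F), EMIT:-] out:P4(v=68); in:-
Tick 9: [PARSE:-, VALIDATE:-, TRANSFORM:-, EMIT:P5(v=0,ok=F)] out:-; in:-
Emitted by tick 9: ['P1', 'P2', 'P3', 'P4']

Answer: 4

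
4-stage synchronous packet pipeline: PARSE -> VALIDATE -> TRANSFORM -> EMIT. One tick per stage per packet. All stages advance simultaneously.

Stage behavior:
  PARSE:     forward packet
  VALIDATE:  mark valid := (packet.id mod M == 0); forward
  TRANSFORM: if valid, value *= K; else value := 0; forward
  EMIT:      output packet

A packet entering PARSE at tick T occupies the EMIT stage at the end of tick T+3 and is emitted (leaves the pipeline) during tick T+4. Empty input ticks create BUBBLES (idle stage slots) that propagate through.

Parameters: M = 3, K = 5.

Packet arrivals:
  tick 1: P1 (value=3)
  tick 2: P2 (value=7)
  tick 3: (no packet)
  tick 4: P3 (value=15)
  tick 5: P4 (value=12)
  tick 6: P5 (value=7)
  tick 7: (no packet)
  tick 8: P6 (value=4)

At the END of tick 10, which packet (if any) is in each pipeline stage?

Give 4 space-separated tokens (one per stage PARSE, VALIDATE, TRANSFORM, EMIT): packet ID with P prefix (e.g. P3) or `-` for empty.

Answer: - - P6 -

Derivation:
Tick 1: [PARSE:P1(v=3,ok=F), VALIDATE:-, TRANSFORM:-, EMIT:-] out:-; in:P1
Tick 2: [PARSE:P2(v=7,ok=F), VALIDATE:P1(v=3,ok=F), TRANSFORM:-, EMIT:-] out:-; in:P2
Tick 3: [PARSE:-, VALIDATE:P2(v=7,ok=F), TRANSFORM:P1(v=0,ok=F), EMIT:-] out:-; in:-
Tick 4: [PARSE:P3(v=15,ok=F), VALIDATE:-, TRANSFORM:P2(v=0,ok=F), EMIT:P1(v=0,ok=F)] out:-; in:P3
Tick 5: [PARSE:P4(v=12,ok=F), VALIDATE:P3(v=15,ok=T), TRANSFORM:-, EMIT:P2(v=0,ok=F)] out:P1(v=0); in:P4
Tick 6: [PARSE:P5(v=7,ok=F), VALIDATE:P4(v=12,ok=F), TRANSFORM:P3(v=75,ok=T), EMIT:-] out:P2(v=0); in:P5
Tick 7: [PARSE:-, VALIDATE:P5(v=7,ok=F), TRANSFORM:P4(v=0,ok=F), EMIT:P3(v=75,ok=T)] out:-; in:-
Tick 8: [PARSE:P6(v=4,ok=F), VALIDATE:-, TRANSFORM:P5(v=0,ok=F), EMIT:P4(v=0,ok=F)] out:P3(v=75); in:P6
Tick 9: [PARSE:-, VALIDATE:P6(v=4,ok=T), TRANSFORM:-, EMIT:P5(v=0,ok=F)] out:P4(v=0); in:-
Tick 10: [PARSE:-, VALIDATE:-, TRANSFORM:P6(v=20,ok=T), EMIT:-] out:P5(v=0); in:-
At end of tick 10: ['-', '-', 'P6', '-']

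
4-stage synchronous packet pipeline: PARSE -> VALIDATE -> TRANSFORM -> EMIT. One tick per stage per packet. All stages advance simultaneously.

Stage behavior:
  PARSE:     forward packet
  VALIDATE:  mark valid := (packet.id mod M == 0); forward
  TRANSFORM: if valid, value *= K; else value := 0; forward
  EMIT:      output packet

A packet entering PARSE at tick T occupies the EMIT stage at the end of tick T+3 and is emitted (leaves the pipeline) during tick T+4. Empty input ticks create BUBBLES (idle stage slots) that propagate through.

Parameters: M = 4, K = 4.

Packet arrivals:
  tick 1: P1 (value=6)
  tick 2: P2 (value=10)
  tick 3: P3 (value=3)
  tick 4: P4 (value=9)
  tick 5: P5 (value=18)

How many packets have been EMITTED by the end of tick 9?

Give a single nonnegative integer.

Answer: 5

Derivation:
Tick 1: [PARSE:P1(v=6,ok=F), VALIDATE:-, TRANSFORM:-, EMIT:-] out:-; in:P1
Tick 2: [PARSE:P2(v=10,ok=F), VALIDATE:P1(v=6,ok=F), TRANSFORM:-, EMIT:-] out:-; in:P2
Tick 3: [PARSE:P3(v=3,ok=F), VALIDATE:P2(v=10,ok=F), TRANSFORM:P1(v=0,ok=F), EMIT:-] out:-; in:P3
Tick 4: [PARSE:P4(v=9,ok=F), VALIDATE:P3(v=3,ok=F), TRANSFORM:P2(v=0,ok=F), EMIT:P1(v=0,ok=F)] out:-; in:P4
Tick 5: [PARSE:P5(v=18,ok=F), VALIDATE:P4(v=9,ok=T), TRANSFORM:P3(v=0,ok=F), EMIT:P2(v=0,ok=F)] out:P1(v=0); in:P5
Tick 6: [PARSE:-, VALIDATE:P5(v=18,ok=F), TRANSFORM:P4(v=36,ok=T), EMIT:P3(v=0,ok=F)] out:P2(v=0); in:-
Tick 7: [PARSE:-, VALIDATE:-, TRANSFORM:P5(v=0,ok=F), EMIT:P4(v=36,ok=T)] out:P3(v=0); in:-
Tick 8: [PARSE:-, VALIDATE:-, TRANSFORM:-, EMIT:P5(v=0,ok=F)] out:P4(v=36); in:-
Tick 9: [PARSE:-, VALIDATE:-, TRANSFORM:-, EMIT:-] out:P5(v=0); in:-
Emitted by tick 9: ['P1', 'P2', 'P3', 'P4', 'P5']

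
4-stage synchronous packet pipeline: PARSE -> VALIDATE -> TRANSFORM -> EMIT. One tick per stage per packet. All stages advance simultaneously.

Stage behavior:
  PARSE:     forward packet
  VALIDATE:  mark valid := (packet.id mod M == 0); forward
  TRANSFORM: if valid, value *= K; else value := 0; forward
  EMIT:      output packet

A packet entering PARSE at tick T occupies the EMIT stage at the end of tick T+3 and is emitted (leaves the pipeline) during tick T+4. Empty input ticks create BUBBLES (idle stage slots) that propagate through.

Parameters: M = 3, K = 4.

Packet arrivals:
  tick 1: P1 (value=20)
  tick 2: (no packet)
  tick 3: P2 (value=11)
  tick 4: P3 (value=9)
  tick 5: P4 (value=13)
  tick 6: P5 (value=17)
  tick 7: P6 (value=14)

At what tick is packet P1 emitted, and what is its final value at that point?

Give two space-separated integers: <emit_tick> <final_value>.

Answer: 5 0

Derivation:
Tick 1: [PARSE:P1(v=20,ok=F), VALIDATE:-, TRANSFORM:-, EMIT:-] out:-; in:P1
Tick 2: [PARSE:-, VALIDATE:P1(v=20,ok=F), TRANSFORM:-, EMIT:-] out:-; in:-
Tick 3: [PARSE:P2(v=11,ok=F), VALIDATE:-, TRANSFORM:P1(v=0,ok=F), EMIT:-] out:-; in:P2
Tick 4: [PARSE:P3(v=9,ok=F), VALIDATE:P2(v=11,ok=F), TRANSFORM:-, EMIT:P1(v=0,ok=F)] out:-; in:P3
Tick 5: [PARSE:P4(v=13,ok=F), VALIDATE:P3(v=9,ok=T), TRANSFORM:P2(v=0,ok=F), EMIT:-] out:P1(v=0); in:P4
Tick 6: [PARSE:P5(v=17,ok=F), VALIDATE:P4(v=13,ok=F), TRANSFORM:P3(v=36,ok=T), EMIT:P2(v=0,ok=F)] out:-; in:P5
Tick 7: [PARSE:P6(v=14,ok=F), VALIDATE:P5(v=17,ok=F), TRANSFORM:P4(v=0,ok=F), EMIT:P3(v=36,ok=T)] out:P2(v=0); in:P6
Tick 8: [PARSE:-, VALIDATE:P6(v=14,ok=T), TRANSFORM:P5(v=0,ok=F), EMIT:P4(v=0,ok=F)] out:P3(v=36); in:-
Tick 9: [PARSE:-, VALIDATE:-, TRANSFORM:P6(v=56,ok=T), EMIT:P5(v=0,ok=F)] out:P4(v=0); in:-
Tick 10: [PARSE:-, VALIDATE:-, TRANSFORM:-, EMIT:P6(v=56,ok=T)] out:P5(v=0); in:-
Tick 11: [PARSE:-, VALIDATE:-, TRANSFORM:-, EMIT:-] out:P6(v=56); in:-
P1: arrives tick 1, valid=False (id=1, id%3=1), emit tick 5, final value 0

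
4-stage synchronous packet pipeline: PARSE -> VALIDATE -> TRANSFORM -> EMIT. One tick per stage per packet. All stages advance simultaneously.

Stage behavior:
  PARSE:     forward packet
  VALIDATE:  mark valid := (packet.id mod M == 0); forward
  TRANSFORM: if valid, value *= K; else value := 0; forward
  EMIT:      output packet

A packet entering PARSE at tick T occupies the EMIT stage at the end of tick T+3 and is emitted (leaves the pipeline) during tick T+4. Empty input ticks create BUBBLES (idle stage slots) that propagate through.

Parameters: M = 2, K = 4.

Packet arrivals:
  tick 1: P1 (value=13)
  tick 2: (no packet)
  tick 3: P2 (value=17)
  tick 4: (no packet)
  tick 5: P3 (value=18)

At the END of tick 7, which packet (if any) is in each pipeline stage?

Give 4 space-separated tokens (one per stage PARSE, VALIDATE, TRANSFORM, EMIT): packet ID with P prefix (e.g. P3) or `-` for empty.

Tick 1: [PARSE:P1(v=13,ok=F), VALIDATE:-, TRANSFORM:-, EMIT:-] out:-; in:P1
Tick 2: [PARSE:-, VALIDATE:P1(v=13,ok=F), TRANSFORM:-, EMIT:-] out:-; in:-
Tick 3: [PARSE:P2(v=17,ok=F), VALIDATE:-, TRANSFORM:P1(v=0,ok=F), EMIT:-] out:-; in:P2
Tick 4: [PARSE:-, VALIDATE:P2(v=17,ok=T), TRANSFORM:-, EMIT:P1(v=0,ok=F)] out:-; in:-
Tick 5: [PARSE:P3(v=18,ok=F), VALIDATE:-, TRANSFORM:P2(v=68,ok=T), EMIT:-] out:P1(v=0); in:P3
Tick 6: [PARSE:-, VALIDATE:P3(v=18,ok=F), TRANSFORM:-, EMIT:P2(v=68,ok=T)] out:-; in:-
Tick 7: [PARSE:-, VALIDATE:-, TRANSFORM:P3(v=0,ok=F), EMIT:-] out:P2(v=68); in:-
At end of tick 7: ['-', '-', 'P3', '-']

Answer: - - P3 -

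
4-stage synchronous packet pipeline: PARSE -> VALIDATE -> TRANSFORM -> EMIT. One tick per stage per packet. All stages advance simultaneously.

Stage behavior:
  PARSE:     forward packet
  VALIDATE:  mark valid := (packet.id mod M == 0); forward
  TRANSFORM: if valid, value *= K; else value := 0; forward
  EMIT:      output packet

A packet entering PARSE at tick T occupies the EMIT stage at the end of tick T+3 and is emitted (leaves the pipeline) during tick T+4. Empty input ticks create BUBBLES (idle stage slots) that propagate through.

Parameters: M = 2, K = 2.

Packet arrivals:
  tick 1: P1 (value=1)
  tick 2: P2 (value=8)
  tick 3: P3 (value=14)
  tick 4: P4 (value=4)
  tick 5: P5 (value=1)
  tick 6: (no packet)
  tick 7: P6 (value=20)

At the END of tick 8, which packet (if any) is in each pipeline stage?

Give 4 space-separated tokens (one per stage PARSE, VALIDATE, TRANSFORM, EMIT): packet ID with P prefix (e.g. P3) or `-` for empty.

Answer: - P6 - P5

Derivation:
Tick 1: [PARSE:P1(v=1,ok=F), VALIDATE:-, TRANSFORM:-, EMIT:-] out:-; in:P1
Tick 2: [PARSE:P2(v=8,ok=F), VALIDATE:P1(v=1,ok=F), TRANSFORM:-, EMIT:-] out:-; in:P2
Tick 3: [PARSE:P3(v=14,ok=F), VALIDATE:P2(v=8,ok=T), TRANSFORM:P1(v=0,ok=F), EMIT:-] out:-; in:P3
Tick 4: [PARSE:P4(v=4,ok=F), VALIDATE:P3(v=14,ok=F), TRANSFORM:P2(v=16,ok=T), EMIT:P1(v=0,ok=F)] out:-; in:P4
Tick 5: [PARSE:P5(v=1,ok=F), VALIDATE:P4(v=4,ok=T), TRANSFORM:P3(v=0,ok=F), EMIT:P2(v=16,ok=T)] out:P1(v=0); in:P5
Tick 6: [PARSE:-, VALIDATE:P5(v=1,ok=F), TRANSFORM:P4(v=8,ok=T), EMIT:P3(v=0,ok=F)] out:P2(v=16); in:-
Tick 7: [PARSE:P6(v=20,ok=F), VALIDATE:-, TRANSFORM:P5(v=0,ok=F), EMIT:P4(v=8,ok=T)] out:P3(v=0); in:P6
Tick 8: [PARSE:-, VALIDATE:P6(v=20,ok=T), TRANSFORM:-, EMIT:P5(v=0,ok=F)] out:P4(v=8); in:-
At end of tick 8: ['-', 'P6', '-', 'P5']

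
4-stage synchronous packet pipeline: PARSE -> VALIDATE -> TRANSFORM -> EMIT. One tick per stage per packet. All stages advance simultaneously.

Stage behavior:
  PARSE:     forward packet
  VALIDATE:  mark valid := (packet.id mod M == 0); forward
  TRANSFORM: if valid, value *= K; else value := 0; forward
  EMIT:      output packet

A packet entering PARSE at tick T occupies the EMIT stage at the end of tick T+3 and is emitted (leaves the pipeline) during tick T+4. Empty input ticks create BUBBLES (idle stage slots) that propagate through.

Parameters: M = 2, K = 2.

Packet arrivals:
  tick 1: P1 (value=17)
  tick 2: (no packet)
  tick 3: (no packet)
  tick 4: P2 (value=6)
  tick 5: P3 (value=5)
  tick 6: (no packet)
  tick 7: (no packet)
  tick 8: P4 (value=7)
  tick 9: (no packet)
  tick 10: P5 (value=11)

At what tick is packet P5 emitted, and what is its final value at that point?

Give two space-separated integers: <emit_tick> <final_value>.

Tick 1: [PARSE:P1(v=17,ok=F), VALIDATE:-, TRANSFORM:-, EMIT:-] out:-; in:P1
Tick 2: [PARSE:-, VALIDATE:P1(v=17,ok=F), TRANSFORM:-, EMIT:-] out:-; in:-
Tick 3: [PARSE:-, VALIDATE:-, TRANSFORM:P1(v=0,ok=F), EMIT:-] out:-; in:-
Tick 4: [PARSE:P2(v=6,ok=F), VALIDATE:-, TRANSFORM:-, EMIT:P1(v=0,ok=F)] out:-; in:P2
Tick 5: [PARSE:P3(v=5,ok=F), VALIDATE:P2(v=6,ok=T), TRANSFORM:-, EMIT:-] out:P1(v=0); in:P3
Tick 6: [PARSE:-, VALIDATE:P3(v=5,ok=F), TRANSFORM:P2(v=12,ok=T), EMIT:-] out:-; in:-
Tick 7: [PARSE:-, VALIDATE:-, TRANSFORM:P3(v=0,ok=F), EMIT:P2(v=12,ok=T)] out:-; in:-
Tick 8: [PARSE:P4(v=7,ok=F), VALIDATE:-, TRANSFORM:-, EMIT:P3(v=0,ok=F)] out:P2(v=12); in:P4
Tick 9: [PARSE:-, VALIDATE:P4(v=7,ok=T), TRANSFORM:-, EMIT:-] out:P3(v=0); in:-
Tick 10: [PARSE:P5(v=11,ok=F), VALIDATE:-, TRANSFORM:P4(v=14,ok=T), EMIT:-] out:-; in:P5
Tick 11: [PARSE:-, VALIDATE:P5(v=11,ok=F), TRANSFORM:-, EMIT:P4(v=14,ok=T)] out:-; in:-
Tick 12: [PARSE:-, VALIDATE:-, TRANSFORM:P5(v=0,ok=F), EMIT:-] out:P4(v=14); in:-
Tick 13: [PARSE:-, VALIDATE:-, TRANSFORM:-, EMIT:P5(v=0,ok=F)] out:-; in:-
Tick 14: [PARSE:-, VALIDATE:-, TRANSFORM:-, EMIT:-] out:P5(v=0); in:-
P5: arrives tick 10, valid=False (id=5, id%2=1), emit tick 14, final value 0

Answer: 14 0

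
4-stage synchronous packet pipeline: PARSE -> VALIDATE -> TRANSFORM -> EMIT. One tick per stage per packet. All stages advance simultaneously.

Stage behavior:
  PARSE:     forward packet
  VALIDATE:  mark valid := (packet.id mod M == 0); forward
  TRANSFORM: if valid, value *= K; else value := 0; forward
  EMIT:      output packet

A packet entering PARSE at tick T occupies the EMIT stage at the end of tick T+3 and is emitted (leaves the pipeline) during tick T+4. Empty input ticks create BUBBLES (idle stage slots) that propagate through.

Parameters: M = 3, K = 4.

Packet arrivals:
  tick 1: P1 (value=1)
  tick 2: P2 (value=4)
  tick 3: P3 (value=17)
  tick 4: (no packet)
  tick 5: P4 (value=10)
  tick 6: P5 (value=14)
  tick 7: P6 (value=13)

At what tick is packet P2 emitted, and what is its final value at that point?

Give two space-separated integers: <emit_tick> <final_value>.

Tick 1: [PARSE:P1(v=1,ok=F), VALIDATE:-, TRANSFORM:-, EMIT:-] out:-; in:P1
Tick 2: [PARSE:P2(v=4,ok=F), VALIDATE:P1(v=1,ok=F), TRANSFORM:-, EMIT:-] out:-; in:P2
Tick 3: [PARSE:P3(v=17,ok=F), VALIDATE:P2(v=4,ok=F), TRANSFORM:P1(v=0,ok=F), EMIT:-] out:-; in:P3
Tick 4: [PARSE:-, VALIDATE:P3(v=17,ok=T), TRANSFORM:P2(v=0,ok=F), EMIT:P1(v=0,ok=F)] out:-; in:-
Tick 5: [PARSE:P4(v=10,ok=F), VALIDATE:-, TRANSFORM:P3(v=68,ok=T), EMIT:P2(v=0,ok=F)] out:P1(v=0); in:P4
Tick 6: [PARSE:P5(v=14,ok=F), VALIDATE:P4(v=10,ok=F), TRANSFORM:-, EMIT:P3(v=68,ok=T)] out:P2(v=0); in:P5
Tick 7: [PARSE:P6(v=13,ok=F), VALIDATE:P5(v=14,ok=F), TRANSFORM:P4(v=0,ok=F), EMIT:-] out:P3(v=68); in:P6
Tick 8: [PARSE:-, VALIDATE:P6(v=13,ok=T), TRANSFORM:P5(v=0,ok=F), EMIT:P4(v=0,ok=F)] out:-; in:-
Tick 9: [PARSE:-, VALIDATE:-, TRANSFORM:P6(v=52,ok=T), EMIT:P5(v=0,ok=F)] out:P4(v=0); in:-
Tick 10: [PARSE:-, VALIDATE:-, TRANSFORM:-, EMIT:P6(v=52,ok=T)] out:P5(v=0); in:-
Tick 11: [PARSE:-, VALIDATE:-, TRANSFORM:-, EMIT:-] out:P6(v=52); in:-
P2: arrives tick 2, valid=False (id=2, id%3=2), emit tick 6, final value 0

Answer: 6 0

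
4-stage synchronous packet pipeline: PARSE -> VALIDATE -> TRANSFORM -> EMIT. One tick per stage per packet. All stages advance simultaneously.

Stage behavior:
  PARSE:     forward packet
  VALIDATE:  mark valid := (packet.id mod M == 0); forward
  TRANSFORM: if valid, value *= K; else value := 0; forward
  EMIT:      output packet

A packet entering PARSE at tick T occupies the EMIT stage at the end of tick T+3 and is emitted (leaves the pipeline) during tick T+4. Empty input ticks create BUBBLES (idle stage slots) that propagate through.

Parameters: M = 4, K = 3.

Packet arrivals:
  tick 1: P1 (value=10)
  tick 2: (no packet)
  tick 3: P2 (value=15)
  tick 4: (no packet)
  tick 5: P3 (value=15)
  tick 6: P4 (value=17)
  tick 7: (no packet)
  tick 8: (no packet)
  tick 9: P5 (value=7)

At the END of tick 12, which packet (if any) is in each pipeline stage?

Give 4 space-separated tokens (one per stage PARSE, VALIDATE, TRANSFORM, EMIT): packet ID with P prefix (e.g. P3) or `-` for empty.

Tick 1: [PARSE:P1(v=10,ok=F), VALIDATE:-, TRANSFORM:-, EMIT:-] out:-; in:P1
Tick 2: [PARSE:-, VALIDATE:P1(v=10,ok=F), TRANSFORM:-, EMIT:-] out:-; in:-
Tick 3: [PARSE:P2(v=15,ok=F), VALIDATE:-, TRANSFORM:P1(v=0,ok=F), EMIT:-] out:-; in:P2
Tick 4: [PARSE:-, VALIDATE:P2(v=15,ok=F), TRANSFORM:-, EMIT:P1(v=0,ok=F)] out:-; in:-
Tick 5: [PARSE:P3(v=15,ok=F), VALIDATE:-, TRANSFORM:P2(v=0,ok=F), EMIT:-] out:P1(v=0); in:P3
Tick 6: [PARSE:P4(v=17,ok=F), VALIDATE:P3(v=15,ok=F), TRANSFORM:-, EMIT:P2(v=0,ok=F)] out:-; in:P4
Tick 7: [PARSE:-, VALIDATE:P4(v=17,ok=T), TRANSFORM:P3(v=0,ok=F), EMIT:-] out:P2(v=0); in:-
Tick 8: [PARSE:-, VALIDATE:-, TRANSFORM:P4(v=51,ok=T), EMIT:P3(v=0,ok=F)] out:-; in:-
Tick 9: [PARSE:P5(v=7,ok=F), VALIDATE:-, TRANSFORM:-, EMIT:P4(v=51,ok=T)] out:P3(v=0); in:P5
Tick 10: [PARSE:-, VALIDATE:P5(v=7,ok=F), TRANSFORM:-, EMIT:-] out:P4(v=51); in:-
Tick 11: [PARSE:-, VALIDATE:-, TRANSFORM:P5(v=0,ok=F), EMIT:-] out:-; in:-
Tick 12: [PARSE:-, VALIDATE:-, TRANSFORM:-, EMIT:P5(v=0,ok=F)] out:-; in:-
At end of tick 12: ['-', '-', '-', 'P5']

Answer: - - - P5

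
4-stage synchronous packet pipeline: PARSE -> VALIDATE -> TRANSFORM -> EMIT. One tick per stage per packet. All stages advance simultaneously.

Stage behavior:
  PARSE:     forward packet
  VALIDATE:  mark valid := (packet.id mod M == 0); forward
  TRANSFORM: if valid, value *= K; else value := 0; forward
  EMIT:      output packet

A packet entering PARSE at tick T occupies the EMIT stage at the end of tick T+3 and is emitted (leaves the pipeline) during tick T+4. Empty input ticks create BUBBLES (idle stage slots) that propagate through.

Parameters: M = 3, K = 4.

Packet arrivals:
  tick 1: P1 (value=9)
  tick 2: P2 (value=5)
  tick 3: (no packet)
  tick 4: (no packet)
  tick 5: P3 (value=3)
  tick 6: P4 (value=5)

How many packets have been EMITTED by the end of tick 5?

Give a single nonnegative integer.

Answer: 1

Derivation:
Tick 1: [PARSE:P1(v=9,ok=F), VALIDATE:-, TRANSFORM:-, EMIT:-] out:-; in:P1
Tick 2: [PARSE:P2(v=5,ok=F), VALIDATE:P1(v=9,ok=F), TRANSFORM:-, EMIT:-] out:-; in:P2
Tick 3: [PARSE:-, VALIDATE:P2(v=5,ok=F), TRANSFORM:P1(v=0,ok=F), EMIT:-] out:-; in:-
Tick 4: [PARSE:-, VALIDATE:-, TRANSFORM:P2(v=0,ok=F), EMIT:P1(v=0,ok=F)] out:-; in:-
Tick 5: [PARSE:P3(v=3,ok=F), VALIDATE:-, TRANSFORM:-, EMIT:P2(v=0,ok=F)] out:P1(v=0); in:P3
Emitted by tick 5: ['P1']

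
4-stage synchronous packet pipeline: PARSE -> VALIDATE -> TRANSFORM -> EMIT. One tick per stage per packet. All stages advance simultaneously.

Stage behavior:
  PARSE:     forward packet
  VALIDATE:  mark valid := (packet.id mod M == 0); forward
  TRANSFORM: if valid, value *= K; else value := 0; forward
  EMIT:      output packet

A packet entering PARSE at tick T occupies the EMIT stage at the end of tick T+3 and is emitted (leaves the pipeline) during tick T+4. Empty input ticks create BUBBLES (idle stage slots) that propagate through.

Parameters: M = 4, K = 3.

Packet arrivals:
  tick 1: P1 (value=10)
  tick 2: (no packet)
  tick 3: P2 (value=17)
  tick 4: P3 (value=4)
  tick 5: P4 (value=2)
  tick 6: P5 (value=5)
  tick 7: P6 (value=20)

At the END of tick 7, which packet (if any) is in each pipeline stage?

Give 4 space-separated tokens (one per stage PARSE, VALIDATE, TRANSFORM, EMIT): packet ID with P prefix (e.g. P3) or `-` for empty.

Tick 1: [PARSE:P1(v=10,ok=F), VALIDATE:-, TRANSFORM:-, EMIT:-] out:-; in:P1
Tick 2: [PARSE:-, VALIDATE:P1(v=10,ok=F), TRANSFORM:-, EMIT:-] out:-; in:-
Tick 3: [PARSE:P2(v=17,ok=F), VALIDATE:-, TRANSFORM:P1(v=0,ok=F), EMIT:-] out:-; in:P2
Tick 4: [PARSE:P3(v=4,ok=F), VALIDATE:P2(v=17,ok=F), TRANSFORM:-, EMIT:P1(v=0,ok=F)] out:-; in:P3
Tick 5: [PARSE:P4(v=2,ok=F), VALIDATE:P3(v=4,ok=F), TRANSFORM:P2(v=0,ok=F), EMIT:-] out:P1(v=0); in:P4
Tick 6: [PARSE:P5(v=5,ok=F), VALIDATE:P4(v=2,ok=T), TRANSFORM:P3(v=0,ok=F), EMIT:P2(v=0,ok=F)] out:-; in:P5
Tick 7: [PARSE:P6(v=20,ok=F), VALIDATE:P5(v=5,ok=F), TRANSFORM:P4(v=6,ok=T), EMIT:P3(v=0,ok=F)] out:P2(v=0); in:P6
At end of tick 7: ['P6', 'P5', 'P4', 'P3']

Answer: P6 P5 P4 P3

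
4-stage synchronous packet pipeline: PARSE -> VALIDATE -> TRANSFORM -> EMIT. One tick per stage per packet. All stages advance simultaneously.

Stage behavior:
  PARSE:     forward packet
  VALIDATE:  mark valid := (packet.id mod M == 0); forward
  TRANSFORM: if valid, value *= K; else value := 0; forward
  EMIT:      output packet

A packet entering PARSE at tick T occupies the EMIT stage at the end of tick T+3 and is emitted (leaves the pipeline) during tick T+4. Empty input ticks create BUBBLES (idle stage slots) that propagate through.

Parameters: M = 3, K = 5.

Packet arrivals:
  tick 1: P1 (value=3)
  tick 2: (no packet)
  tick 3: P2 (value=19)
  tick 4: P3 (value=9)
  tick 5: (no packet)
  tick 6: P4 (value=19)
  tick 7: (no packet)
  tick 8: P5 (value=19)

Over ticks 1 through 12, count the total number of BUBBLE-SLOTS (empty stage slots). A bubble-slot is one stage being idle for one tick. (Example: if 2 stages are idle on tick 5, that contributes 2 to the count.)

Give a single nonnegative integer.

Answer: 28

Derivation:
Tick 1: [PARSE:P1(v=3,ok=F), VALIDATE:-, TRANSFORM:-, EMIT:-] out:-; bubbles=3
Tick 2: [PARSE:-, VALIDATE:P1(v=3,ok=F), TRANSFORM:-, EMIT:-] out:-; bubbles=3
Tick 3: [PARSE:P2(v=19,ok=F), VALIDATE:-, TRANSFORM:P1(v=0,ok=F), EMIT:-] out:-; bubbles=2
Tick 4: [PARSE:P3(v=9,ok=F), VALIDATE:P2(v=19,ok=F), TRANSFORM:-, EMIT:P1(v=0,ok=F)] out:-; bubbles=1
Tick 5: [PARSE:-, VALIDATE:P3(v=9,ok=T), TRANSFORM:P2(v=0,ok=F), EMIT:-] out:P1(v=0); bubbles=2
Tick 6: [PARSE:P4(v=19,ok=F), VALIDATE:-, TRANSFORM:P3(v=45,ok=T), EMIT:P2(v=0,ok=F)] out:-; bubbles=1
Tick 7: [PARSE:-, VALIDATE:P4(v=19,ok=F), TRANSFORM:-, EMIT:P3(v=45,ok=T)] out:P2(v=0); bubbles=2
Tick 8: [PARSE:P5(v=19,ok=F), VALIDATE:-, TRANSFORM:P4(v=0,ok=F), EMIT:-] out:P3(v=45); bubbles=2
Tick 9: [PARSE:-, VALIDATE:P5(v=19,ok=F), TRANSFORM:-, EMIT:P4(v=0,ok=F)] out:-; bubbles=2
Tick 10: [PARSE:-, VALIDATE:-, TRANSFORM:P5(v=0,ok=F), EMIT:-] out:P4(v=0); bubbles=3
Tick 11: [PARSE:-, VALIDATE:-, TRANSFORM:-, EMIT:P5(v=0,ok=F)] out:-; bubbles=3
Tick 12: [PARSE:-, VALIDATE:-, TRANSFORM:-, EMIT:-] out:P5(v=0); bubbles=4
Total bubble-slots: 28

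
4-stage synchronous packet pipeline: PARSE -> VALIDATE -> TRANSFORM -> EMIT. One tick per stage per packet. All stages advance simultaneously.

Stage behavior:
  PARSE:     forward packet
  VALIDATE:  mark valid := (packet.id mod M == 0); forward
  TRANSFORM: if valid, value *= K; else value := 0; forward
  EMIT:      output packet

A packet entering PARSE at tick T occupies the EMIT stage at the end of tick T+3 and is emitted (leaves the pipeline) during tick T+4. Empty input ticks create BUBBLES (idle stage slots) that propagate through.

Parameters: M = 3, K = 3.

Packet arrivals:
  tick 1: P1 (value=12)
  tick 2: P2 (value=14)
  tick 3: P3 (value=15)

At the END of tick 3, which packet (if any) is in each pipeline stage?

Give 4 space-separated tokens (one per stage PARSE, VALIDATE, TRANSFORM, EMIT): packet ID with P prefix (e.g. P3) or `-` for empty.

Tick 1: [PARSE:P1(v=12,ok=F), VALIDATE:-, TRANSFORM:-, EMIT:-] out:-; in:P1
Tick 2: [PARSE:P2(v=14,ok=F), VALIDATE:P1(v=12,ok=F), TRANSFORM:-, EMIT:-] out:-; in:P2
Tick 3: [PARSE:P3(v=15,ok=F), VALIDATE:P2(v=14,ok=F), TRANSFORM:P1(v=0,ok=F), EMIT:-] out:-; in:P3
At end of tick 3: ['P3', 'P2', 'P1', '-']

Answer: P3 P2 P1 -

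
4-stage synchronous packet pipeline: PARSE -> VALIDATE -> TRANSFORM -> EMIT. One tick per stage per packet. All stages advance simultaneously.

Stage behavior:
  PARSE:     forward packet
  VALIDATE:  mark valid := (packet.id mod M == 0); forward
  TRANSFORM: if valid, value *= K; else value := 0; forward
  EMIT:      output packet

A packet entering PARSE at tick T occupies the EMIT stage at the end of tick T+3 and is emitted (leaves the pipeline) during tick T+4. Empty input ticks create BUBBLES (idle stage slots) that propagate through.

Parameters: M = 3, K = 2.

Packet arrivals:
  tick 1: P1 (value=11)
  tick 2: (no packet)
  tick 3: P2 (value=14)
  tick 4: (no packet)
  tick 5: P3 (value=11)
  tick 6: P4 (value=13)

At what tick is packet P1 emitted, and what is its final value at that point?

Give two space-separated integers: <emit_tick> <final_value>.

Tick 1: [PARSE:P1(v=11,ok=F), VALIDATE:-, TRANSFORM:-, EMIT:-] out:-; in:P1
Tick 2: [PARSE:-, VALIDATE:P1(v=11,ok=F), TRANSFORM:-, EMIT:-] out:-; in:-
Tick 3: [PARSE:P2(v=14,ok=F), VALIDATE:-, TRANSFORM:P1(v=0,ok=F), EMIT:-] out:-; in:P2
Tick 4: [PARSE:-, VALIDATE:P2(v=14,ok=F), TRANSFORM:-, EMIT:P1(v=0,ok=F)] out:-; in:-
Tick 5: [PARSE:P3(v=11,ok=F), VALIDATE:-, TRANSFORM:P2(v=0,ok=F), EMIT:-] out:P1(v=0); in:P3
Tick 6: [PARSE:P4(v=13,ok=F), VALIDATE:P3(v=11,ok=T), TRANSFORM:-, EMIT:P2(v=0,ok=F)] out:-; in:P4
Tick 7: [PARSE:-, VALIDATE:P4(v=13,ok=F), TRANSFORM:P3(v=22,ok=T), EMIT:-] out:P2(v=0); in:-
Tick 8: [PARSE:-, VALIDATE:-, TRANSFORM:P4(v=0,ok=F), EMIT:P3(v=22,ok=T)] out:-; in:-
Tick 9: [PARSE:-, VALIDATE:-, TRANSFORM:-, EMIT:P4(v=0,ok=F)] out:P3(v=22); in:-
Tick 10: [PARSE:-, VALIDATE:-, TRANSFORM:-, EMIT:-] out:P4(v=0); in:-
P1: arrives tick 1, valid=False (id=1, id%3=1), emit tick 5, final value 0

Answer: 5 0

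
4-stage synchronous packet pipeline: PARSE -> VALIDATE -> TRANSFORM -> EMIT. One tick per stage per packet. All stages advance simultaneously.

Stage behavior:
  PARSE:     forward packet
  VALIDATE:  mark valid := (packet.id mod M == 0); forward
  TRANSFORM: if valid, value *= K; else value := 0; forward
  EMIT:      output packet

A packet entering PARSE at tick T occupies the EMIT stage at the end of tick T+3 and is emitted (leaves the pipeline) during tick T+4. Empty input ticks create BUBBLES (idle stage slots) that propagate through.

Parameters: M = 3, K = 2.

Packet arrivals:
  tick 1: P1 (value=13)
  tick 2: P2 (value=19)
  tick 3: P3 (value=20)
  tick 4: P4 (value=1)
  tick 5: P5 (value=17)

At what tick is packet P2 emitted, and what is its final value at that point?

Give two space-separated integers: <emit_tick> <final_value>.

Answer: 6 0

Derivation:
Tick 1: [PARSE:P1(v=13,ok=F), VALIDATE:-, TRANSFORM:-, EMIT:-] out:-; in:P1
Tick 2: [PARSE:P2(v=19,ok=F), VALIDATE:P1(v=13,ok=F), TRANSFORM:-, EMIT:-] out:-; in:P2
Tick 3: [PARSE:P3(v=20,ok=F), VALIDATE:P2(v=19,ok=F), TRANSFORM:P1(v=0,ok=F), EMIT:-] out:-; in:P3
Tick 4: [PARSE:P4(v=1,ok=F), VALIDATE:P3(v=20,ok=T), TRANSFORM:P2(v=0,ok=F), EMIT:P1(v=0,ok=F)] out:-; in:P4
Tick 5: [PARSE:P5(v=17,ok=F), VALIDATE:P4(v=1,ok=F), TRANSFORM:P3(v=40,ok=T), EMIT:P2(v=0,ok=F)] out:P1(v=0); in:P5
Tick 6: [PARSE:-, VALIDATE:P5(v=17,ok=F), TRANSFORM:P4(v=0,ok=F), EMIT:P3(v=40,ok=T)] out:P2(v=0); in:-
Tick 7: [PARSE:-, VALIDATE:-, TRANSFORM:P5(v=0,ok=F), EMIT:P4(v=0,ok=F)] out:P3(v=40); in:-
Tick 8: [PARSE:-, VALIDATE:-, TRANSFORM:-, EMIT:P5(v=0,ok=F)] out:P4(v=0); in:-
Tick 9: [PARSE:-, VALIDATE:-, TRANSFORM:-, EMIT:-] out:P5(v=0); in:-
P2: arrives tick 2, valid=False (id=2, id%3=2), emit tick 6, final value 0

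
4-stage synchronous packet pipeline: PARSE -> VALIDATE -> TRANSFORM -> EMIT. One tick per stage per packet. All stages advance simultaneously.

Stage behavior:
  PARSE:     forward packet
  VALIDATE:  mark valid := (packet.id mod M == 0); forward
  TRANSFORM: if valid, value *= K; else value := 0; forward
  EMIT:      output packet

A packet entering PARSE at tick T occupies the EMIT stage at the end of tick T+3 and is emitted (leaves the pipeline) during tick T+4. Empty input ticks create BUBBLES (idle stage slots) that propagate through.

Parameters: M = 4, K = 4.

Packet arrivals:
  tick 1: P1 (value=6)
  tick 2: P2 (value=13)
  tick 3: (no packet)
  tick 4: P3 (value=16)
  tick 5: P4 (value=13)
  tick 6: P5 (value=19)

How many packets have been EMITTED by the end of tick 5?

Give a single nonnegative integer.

Answer: 1

Derivation:
Tick 1: [PARSE:P1(v=6,ok=F), VALIDATE:-, TRANSFORM:-, EMIT:-] out:-; in:P1
Tick 2: [PARSE:P2(v=13,ok=F), VALIDATE:P1(v=6,ok=F), TRANSFORM:-, EMIT:-] out:-; in:P2
Tick 3: [PARSE:-, VALIDATE:P2(v=13,ok=F), TRANSFORM:P1(v=0,ok=F), EMIT:-] out:-; in:-
Tick 4: [PARSE:P3(v=16,ok=F), VALIDATE:-, TRANSFORM:P2(v=0,ok=F), EMIT:P1(v=0,ok=F)] out:-; in:P3
Tick 5: [PARSE:P4(v=13,ok=F), VALIDATE:P3(v=16,ok=F), TRANSFORM:-, EMIT:P2(v=0,ok=F)] out:P1(v=0); in:P4
Emitted by tick 5: ['P1']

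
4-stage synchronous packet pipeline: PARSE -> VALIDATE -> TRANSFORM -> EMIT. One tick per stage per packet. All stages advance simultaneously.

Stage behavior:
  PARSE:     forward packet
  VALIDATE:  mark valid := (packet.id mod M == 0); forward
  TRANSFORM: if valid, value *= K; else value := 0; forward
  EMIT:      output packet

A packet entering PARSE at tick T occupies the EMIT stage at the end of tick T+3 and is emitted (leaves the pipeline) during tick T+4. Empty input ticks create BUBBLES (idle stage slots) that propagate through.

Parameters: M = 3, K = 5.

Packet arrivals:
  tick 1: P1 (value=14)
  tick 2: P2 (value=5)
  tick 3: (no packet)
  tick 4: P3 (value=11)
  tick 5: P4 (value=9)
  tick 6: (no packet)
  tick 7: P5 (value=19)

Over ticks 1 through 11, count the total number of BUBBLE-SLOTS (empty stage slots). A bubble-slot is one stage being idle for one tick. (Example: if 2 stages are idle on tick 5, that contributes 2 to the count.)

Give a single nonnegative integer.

Answer: 24

Derivation:
Tick 1: [PARSE:P1(v=14,ok=F), VALIDATE:-, TRANSFORM:-, EMIT:-] out:-; bubbles=3
Tick 2: [PARSE:P2(v=5,ok=F), VALIDATE:P1(v=14,ok=F), TRANSFORM:-, EMIT:-] out:-; bubbles=2
Tick 3: [PARSE:-, VALIDATE:P2(v=5,ok=F), TRANSFORM:P1(v=0,ok=F), EMIT:-] out:-; bubbles=2
Tick 4: [PARSE:P3(v=11,ok=F), VALIDATE:-, TRANSFORM:P2(v=0,ok=F), EMIT:P1(v=0,ok=F)] out:-; bubbles=1
Tick 5: [PARSE:P4(v=9,ok=F), VALIDATE:P3(v=11,ok=T), TRANSFORM:-, EMIT:P2(v=0,ok=F)] out:P1(v=0); bubbles=1
Tick 6: [PARSE:-, VALIDATE:P4(v=9,ok=F), TRANSFORM:P3(v=55,ok=T), EMIT:-] out:P2(v=0); bubbles=2
Tick 7: [PARSE:P5(v=19,ok=F), VALIDATE:-, TRANSFORM:P4(v=0,ok=F), EMIT:P3(v=55,ok=T)] out:-; bubbles=1
Tick 8: [PARSE:-, VALIDATE:P5(v=19,ok=F), TRANSFORM:-, EMIT:P4(v=0,ok=F)] out:P3(v=55); bubbles=2
Tick 9: [PARSE:-, VALIDATE:-, TRANSFORM:P5(v=0,ok=F), EMIT:-] out:P4(v=0); bubbles=3
Tick 10: [PARSE:-, VALIDATE:-, TRANSFORM:-, EMIT:P5(v=0,ok=F)] out:-; bubbles=3
Tick 11: [PARSE:-, VALIDATE:-, TRANSFORM:-, EMIT:-] out:P5(v=0); bubbles=4
Total bubble-slots: 24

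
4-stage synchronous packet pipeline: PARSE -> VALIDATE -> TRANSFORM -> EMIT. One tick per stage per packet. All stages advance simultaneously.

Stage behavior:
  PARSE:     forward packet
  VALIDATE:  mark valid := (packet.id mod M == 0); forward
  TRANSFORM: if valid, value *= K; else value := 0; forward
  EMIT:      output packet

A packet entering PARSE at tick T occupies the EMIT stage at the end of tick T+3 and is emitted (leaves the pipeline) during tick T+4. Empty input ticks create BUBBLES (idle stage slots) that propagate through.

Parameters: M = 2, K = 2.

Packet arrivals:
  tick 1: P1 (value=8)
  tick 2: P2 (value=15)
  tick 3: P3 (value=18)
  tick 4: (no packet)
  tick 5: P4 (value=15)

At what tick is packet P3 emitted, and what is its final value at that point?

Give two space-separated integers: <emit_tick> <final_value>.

Tick 1: [PARSE:P1(v=8,ok=F), VALIDATE:-, TRANSFORM:-, EMIT:-] out:-; in:P1
Tick 2: [PARSE:P2(v=15,ok=F), VALIDATE:P1(v=8,ok=F), TRANSFORM:-, EMIT:-] out:-; in:P2
Tick 3: [PARSE:P3(v=18,ok=F), VALIDATE:P2(v=15,ok=T), TRANSFORM:P1(v=0,ok=F), EMIT:-] out:-; in:P3
Tick 4: [PARSE:-, VALIDATE:P3(v=18,ok=F), TRANSFORM:P2(v=30,ok=T), EMIT:P1(v=0,ok=F)] out:-; in:-
Tick 5: [PARSE:P4(v=15,ok=F), VALIDATE:-, TRANSFORM:P3(v=0,ok=F), EMIT:P2(v=30,ok=T)] out:P1(v=0); in:P4
Tick 6: [PARSE:-, VALIDATE:P4(v=15,ok=T), TRANSFORM:-, EMIT:P3(v=0,ok=F)] out:P2(v=30); in:-
Tick 7: [PARSE:-, VALIDATE:-, TRANSFORM:P4(v=30,ok=T), EMIT:-] out:P3(v=0); in:-
Tick 8: [PARSE:-, VALIDATE:-, TRANSFORM:-, EMIT:P4(v=30,ok=T)] out:-; in:-
Tick 9: [PARSE:-, VALIDATE:-, TRANSFORM:-, EMIT:-] out:P4(v=30); in:-
P3: arrives tick 3, valid=False (id=3, id%2=1), emit tick 7, final value 0

Answer: 7 0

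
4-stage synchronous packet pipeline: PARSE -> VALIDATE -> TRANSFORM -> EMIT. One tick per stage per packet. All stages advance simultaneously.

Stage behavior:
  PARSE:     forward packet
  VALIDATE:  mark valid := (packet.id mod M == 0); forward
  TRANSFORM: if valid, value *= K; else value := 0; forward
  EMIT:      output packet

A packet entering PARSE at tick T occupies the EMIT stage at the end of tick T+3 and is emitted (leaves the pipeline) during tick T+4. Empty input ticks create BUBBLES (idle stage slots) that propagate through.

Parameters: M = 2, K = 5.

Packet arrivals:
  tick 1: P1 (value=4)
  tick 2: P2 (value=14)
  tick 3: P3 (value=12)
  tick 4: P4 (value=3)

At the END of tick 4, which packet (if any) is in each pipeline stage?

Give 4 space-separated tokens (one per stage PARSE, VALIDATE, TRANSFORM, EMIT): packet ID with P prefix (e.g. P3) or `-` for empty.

Tick 1: [PARSE:P1(v=4,ok=F), VALIDATE:-, TRANSFORM:-, EMIT:-] out:-; in:P1
Tick 2: [PARSE:P2(v=14,ok=F), VALIDATE:P1(v=4,ok=F), TRANSFORM:-, EMIT:-] out:-; in:P2
Tick 3: [PARSE:P3(v=12,ok=F), VALIDATE:P2(v=14,ok=T), TRANSFORM:P1(v=0,ok=F), EMIT:-] out:-; in:P3
Tick 4: [PARSE:P4(v=3,ok=F), VALIDATE:P3(v=12,ok=F), TRANSFORM:P2(v=70,ok=T), EMIT:P1(v=0,ok=F)] out:-; in:P4
At end of tick 4: ['P4', 'P3', 'P2', 'P1']

Answer: P4 P3 P2 P1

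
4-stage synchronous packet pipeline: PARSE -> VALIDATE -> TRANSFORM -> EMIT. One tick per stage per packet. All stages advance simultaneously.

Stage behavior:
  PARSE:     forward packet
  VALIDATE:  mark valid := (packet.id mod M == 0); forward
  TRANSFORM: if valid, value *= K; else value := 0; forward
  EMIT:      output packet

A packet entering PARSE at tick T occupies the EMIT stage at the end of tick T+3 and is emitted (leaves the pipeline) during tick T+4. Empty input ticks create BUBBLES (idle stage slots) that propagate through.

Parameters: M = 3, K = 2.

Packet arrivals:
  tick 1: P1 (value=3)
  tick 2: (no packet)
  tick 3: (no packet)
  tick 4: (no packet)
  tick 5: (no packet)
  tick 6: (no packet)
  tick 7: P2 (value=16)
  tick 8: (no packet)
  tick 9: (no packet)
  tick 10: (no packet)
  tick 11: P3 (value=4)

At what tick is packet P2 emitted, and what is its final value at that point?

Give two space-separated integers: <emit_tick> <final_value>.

Tick 1: [PARSE:P1(v=3,ok=F), VALIDATE:-, TRANSFORM:-, EMIT:-] out:-; in:P1
Tick 2: [PARSE:-, VALIDATE:P1(v=3,ok=F), TRANSFORM:-, EMIT:-] out:-; in:-
Tick 3: [PARSE:-, VALIDATE:-, TRANSFORM:P1(v=0,ok=F), EMIT:-] out:-; in:-
Tick 4: [PARSE:-, VALIDATE:-, TRANSFORM:-, EMIT:P1(v=0,ok=F)] out:-; in:-
Tick 5: [PARSE:-, VALIDATE:-, TRANSFORM:-, EMIT:-] out:P1(v=0); in:-
Tick 6: [PARSE:-, VALIDATE:-, TRANSFORM:-, EMIT:-] out:-; in:-
Tick 7: [PARSE:P2(v=16,ok=F), VALIDATE:-, TRANSFORM:-, EMIT:-] out:-; in:P2
Tick 8: [PARSE:-, VALIDATE:P2(v=16,ok=F), TRANSFORM:-, EMIT:-] out:-; in:-
Tick 9: [PARSE:-, VALIDATE:-, TRANSFORM:P2(v=0,ok=F), EMIT:-] out:-; in:-
Tick 10: [PARSE:-, VALIDATE:-, TRANSFORM:-, EMIT:P2(v=0,ok=F)] out:-; in:-
Tick 11: [PARSE:P3(v=4,ok=F), VALIDATE:-, TRANSFORM:-, EMIT:-] out:P2(v=0); in:P3
Tick 12: [PARSE:-, VALIDATE:P3(v=4,ok=T), TRANSFORM:-, EMIT:-] out:-; in:-
Tick 13: [PARSE:-, VALIDATE:-, TRANSFORM:P3(v=8,ok=T), EMIT:-] out:-; in:-
Tick 14: [PARSE:-, VALIDATE:-, TRANSFORM:-, EMIT:P3(v=8,ok=T)] out:-; in:-
Tick 15: [PARSE:-, VALIDATE:-, TRANSFORM:-, EMIT:-] out:P3(v=8); in:-
P2: arrives tick 7, valid=False (id=2, id%3=2), emit tick 11, final value 0

Answer: 11 0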